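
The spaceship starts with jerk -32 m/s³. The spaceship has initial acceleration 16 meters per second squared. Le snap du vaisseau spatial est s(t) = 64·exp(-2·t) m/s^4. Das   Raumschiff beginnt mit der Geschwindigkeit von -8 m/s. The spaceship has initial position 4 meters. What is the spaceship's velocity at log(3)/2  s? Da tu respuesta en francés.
En partant du snap s(t) = 64·exp(-2·t), nous prenons 3 intégrales. En prenant ∫s(t)dt et en appliquant j(0) = -32, nous trouvons j(t) = -32·exp(-2·t). En intégrant le jerk et en utilisant la condition initiale a(0) = 16, nous obtenons a(t) = 16·exp(-2·t). La primitive de l'accélération est la vitesse. En utilisant v(0) = -8, nous obtenons v(t) = -8·exp(-2·t). De l'équation de la vitesse v(t) = -8·exp(-2·t), nous substituons t = log(3)/2 pour obtenir v = -8/3.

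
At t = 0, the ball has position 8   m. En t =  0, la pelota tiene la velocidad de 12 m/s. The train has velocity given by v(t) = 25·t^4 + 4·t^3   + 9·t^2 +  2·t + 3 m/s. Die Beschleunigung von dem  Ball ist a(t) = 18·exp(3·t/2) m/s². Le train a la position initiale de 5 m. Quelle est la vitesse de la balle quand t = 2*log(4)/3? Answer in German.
Wir müssen die Stammfunktion unserer Gleichung für die Beschleunigung a(t) = 18·exp(3·t/2) 1-mal finden. Durch Integration von der Beschleunigung und Verwendung der Anfangsbedingung v(0) = 12, erhalten wir v(t) = 12·exp(3·t/2). Wir haben die Geschwindigkeit v(t) = 12·exp(3·t/2). Durch Einsetzen von t = 2*log(4)/3: v(2*log(4)/3) = 48.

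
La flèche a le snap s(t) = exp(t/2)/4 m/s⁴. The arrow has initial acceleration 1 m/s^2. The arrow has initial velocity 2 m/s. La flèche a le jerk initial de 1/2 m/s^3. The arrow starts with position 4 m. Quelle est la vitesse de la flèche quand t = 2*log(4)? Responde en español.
Para resolver esto, necesitamos tomar 3 antiderivadas de nuestra ecuación del snap s(t) = exp(t/2)/4. Tomando ∫s(t)dt y aplicando j(0) = 1/2, encontramos j(t) = exp(t/2)/2. Tomando ∫j(t)dt y aplicando a(0) = 1, encontramos a(t) = exp(t/2). La antiderivada de la aceleración es la velocidad. Usando v(0) = 2, obtenemos v(t) = 2·exp(t/2). Tenemos la velocidad v(t) = 2·exp(t/2). Sustituyendo t = 2*log(4): v(2*log(4)) = 8.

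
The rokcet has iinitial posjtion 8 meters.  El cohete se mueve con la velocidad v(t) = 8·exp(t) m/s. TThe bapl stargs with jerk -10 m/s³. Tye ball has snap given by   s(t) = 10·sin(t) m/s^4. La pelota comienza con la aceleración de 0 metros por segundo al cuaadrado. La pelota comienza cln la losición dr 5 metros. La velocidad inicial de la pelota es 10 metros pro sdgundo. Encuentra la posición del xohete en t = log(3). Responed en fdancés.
Pour résoudre ceci, nous devons prendre 1 intégrale de notre équation de la vitesse v(t) = 8·exp(t). L'intégrale de la vitesse est la position. En utilisant x(0) = 8, nous obtenons x(t) = 8·exp(t). De l'équation de la position x(t) = 8·exp(t), nous substituons t = log(3) pour obtenir x = 24.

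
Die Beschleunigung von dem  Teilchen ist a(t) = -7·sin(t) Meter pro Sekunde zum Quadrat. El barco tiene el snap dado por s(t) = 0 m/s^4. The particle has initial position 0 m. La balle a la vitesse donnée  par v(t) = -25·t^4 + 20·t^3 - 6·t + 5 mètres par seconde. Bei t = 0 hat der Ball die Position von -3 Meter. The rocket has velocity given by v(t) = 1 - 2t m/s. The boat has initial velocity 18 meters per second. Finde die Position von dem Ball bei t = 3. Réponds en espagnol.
Debemos encontrar la antiderivada de nuestra ecuación de la velocidad v(t) = -25·t^4 + 20·t^3 - 6·t + 5 1 vez. Integrando la velocidad y usando la condición inicial x(0) = -3, obtenemos x(t) = -5·t^5 + 5·t^4 - 3·t^2 + 5·t - 3. Tenemos la posición x(t) = -5·t^5 + 5·t^4 - 3·t^2 + 5·t - 3. Sustituyendo t = 3: x(3) = -825.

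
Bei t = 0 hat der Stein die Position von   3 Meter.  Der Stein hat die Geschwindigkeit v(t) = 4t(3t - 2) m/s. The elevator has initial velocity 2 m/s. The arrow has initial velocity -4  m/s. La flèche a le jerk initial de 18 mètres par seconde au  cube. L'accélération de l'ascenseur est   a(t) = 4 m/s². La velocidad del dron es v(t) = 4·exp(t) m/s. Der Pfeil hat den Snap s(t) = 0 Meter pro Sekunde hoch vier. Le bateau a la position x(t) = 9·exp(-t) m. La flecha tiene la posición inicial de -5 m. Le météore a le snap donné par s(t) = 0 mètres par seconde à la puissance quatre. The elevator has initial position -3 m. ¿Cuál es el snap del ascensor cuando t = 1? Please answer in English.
We must differentiate our acceleration equation a(t) = 4 2 times. Differentiating acceleration, we get jerk: j(t) = 0. The derivative of jerk gives snap: s(t) = 0. We have snap s(t) = 0. Substituting t = 1: s(1) = 0.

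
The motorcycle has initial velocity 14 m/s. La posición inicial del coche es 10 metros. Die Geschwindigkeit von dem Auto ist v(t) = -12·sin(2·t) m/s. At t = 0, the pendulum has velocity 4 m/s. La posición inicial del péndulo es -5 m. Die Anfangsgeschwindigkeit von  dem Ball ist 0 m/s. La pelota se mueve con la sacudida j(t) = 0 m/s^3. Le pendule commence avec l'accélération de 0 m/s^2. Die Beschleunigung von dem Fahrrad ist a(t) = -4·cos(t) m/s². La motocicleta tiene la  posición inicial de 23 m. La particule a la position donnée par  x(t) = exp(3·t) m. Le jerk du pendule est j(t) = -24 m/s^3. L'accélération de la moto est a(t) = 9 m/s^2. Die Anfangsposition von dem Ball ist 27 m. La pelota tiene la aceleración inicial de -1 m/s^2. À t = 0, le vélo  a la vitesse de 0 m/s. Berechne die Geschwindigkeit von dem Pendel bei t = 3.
Ausgehend von dem Ruck j(t) = -24, nehmen wir 2 Stammfunktionen. Durch Integration von dem Ruck und Verwendung der Anfangsbedingung a(0) = 0, erhalten wir a(t) = -24·t. Das Integral von der Beschleunigung, mit v(0) = 4, ergibt die Geschwindigkeit: v(t) = 4 - 12·t^2. Wir haben die Geschwindigkeit v(t) = 4 - 12·t^2. Durch Einsetzen von t = 3: v(3) = -104.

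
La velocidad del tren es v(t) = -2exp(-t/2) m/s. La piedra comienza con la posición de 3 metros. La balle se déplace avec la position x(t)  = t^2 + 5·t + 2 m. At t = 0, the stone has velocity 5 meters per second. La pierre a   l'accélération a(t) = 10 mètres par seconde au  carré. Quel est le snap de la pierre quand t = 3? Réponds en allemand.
Wir müssen unsere Gleichung für die Beschleunigung a(t) = 10 2-mal ableiten. Durch Ableiten von der Beschleunigung erhalten wir den Ruck: j(t) = 0. Durch Ableiten von dem Ruck erhalten wir den Snap: s(t) = 0. Wir haben den Snap s(t) = 0. Durch Einsetzen von t = 3: s(3) = 0.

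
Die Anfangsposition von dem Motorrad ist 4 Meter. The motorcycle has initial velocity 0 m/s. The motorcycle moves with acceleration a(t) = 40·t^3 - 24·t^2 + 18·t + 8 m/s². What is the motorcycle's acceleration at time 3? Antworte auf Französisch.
De l'équation de l'accélération a(t) = 40·t^3 - 24·t^2 + 18·t + 8, nous substituons t = 3 pour obtenir a = 926.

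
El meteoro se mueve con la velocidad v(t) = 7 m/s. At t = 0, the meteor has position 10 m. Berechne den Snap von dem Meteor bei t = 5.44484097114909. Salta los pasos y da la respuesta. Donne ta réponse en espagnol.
El snap en t = 5.44484097114909 es s = 0.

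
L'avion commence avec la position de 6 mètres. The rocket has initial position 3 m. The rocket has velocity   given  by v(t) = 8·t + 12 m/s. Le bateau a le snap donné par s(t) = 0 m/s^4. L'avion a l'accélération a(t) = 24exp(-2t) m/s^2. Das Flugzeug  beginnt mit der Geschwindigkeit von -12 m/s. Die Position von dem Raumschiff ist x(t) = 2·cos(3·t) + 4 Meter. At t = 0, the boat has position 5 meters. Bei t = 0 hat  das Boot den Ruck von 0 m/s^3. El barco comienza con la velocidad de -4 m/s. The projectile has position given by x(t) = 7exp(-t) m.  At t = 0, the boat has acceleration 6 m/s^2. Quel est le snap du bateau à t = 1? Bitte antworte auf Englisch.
Using s(t) = 0 and substituting t = 1, we find s = 0.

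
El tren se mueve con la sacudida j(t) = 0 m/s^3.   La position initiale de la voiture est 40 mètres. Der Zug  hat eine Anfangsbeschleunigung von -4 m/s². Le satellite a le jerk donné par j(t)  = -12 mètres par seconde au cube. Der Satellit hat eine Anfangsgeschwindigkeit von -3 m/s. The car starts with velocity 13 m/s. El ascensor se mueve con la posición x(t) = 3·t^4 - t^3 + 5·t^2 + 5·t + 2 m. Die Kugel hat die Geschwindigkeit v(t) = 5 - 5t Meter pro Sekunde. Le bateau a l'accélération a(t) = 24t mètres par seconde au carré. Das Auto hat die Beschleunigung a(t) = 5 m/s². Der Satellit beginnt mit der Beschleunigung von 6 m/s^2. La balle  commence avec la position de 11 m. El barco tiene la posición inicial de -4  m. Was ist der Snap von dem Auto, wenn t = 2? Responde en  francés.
Pour résoudre ceci, nous devons prendre 2 dérivées de notre équation de l'accélération a(t) = 5. En dérivant l'accélération, nous obtenons le jerk: j(t) = 0. En dérivant le jerk, nous obtenons le snap: s(t) = 0. En utilisant s(t) = 0 et en substituant t = 2, nous trouvons s = 0.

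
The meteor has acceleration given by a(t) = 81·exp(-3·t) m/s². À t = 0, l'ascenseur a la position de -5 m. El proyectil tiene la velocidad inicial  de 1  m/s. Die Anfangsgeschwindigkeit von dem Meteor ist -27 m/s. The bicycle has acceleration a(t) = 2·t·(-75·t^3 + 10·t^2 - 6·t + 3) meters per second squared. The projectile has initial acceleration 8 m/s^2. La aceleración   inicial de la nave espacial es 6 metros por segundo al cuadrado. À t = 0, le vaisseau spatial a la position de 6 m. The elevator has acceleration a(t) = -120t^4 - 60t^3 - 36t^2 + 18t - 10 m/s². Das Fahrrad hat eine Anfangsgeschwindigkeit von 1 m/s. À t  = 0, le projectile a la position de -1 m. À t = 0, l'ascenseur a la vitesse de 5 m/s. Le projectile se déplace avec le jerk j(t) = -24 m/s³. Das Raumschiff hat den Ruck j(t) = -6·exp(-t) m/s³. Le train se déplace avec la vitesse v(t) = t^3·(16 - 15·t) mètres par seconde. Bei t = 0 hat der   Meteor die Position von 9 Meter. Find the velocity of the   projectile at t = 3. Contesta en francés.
En partant du jerk j(t) = -24, nous prenons 2 intégrales. En intégrant le jerk et en utilisant la condition initiale a(0) = 8, nous obtenons a(t) = 8 - 24·t. En intégrant l'accélération et en utilisant la condition initiale v(0) = 1, nous obtenons v(t) = -12·t^2 + 8·t + 1. Nous avons la vitesse v(t) = -12·t^2 + 8·t + 1. En substituant t = 3: v(3) = -83.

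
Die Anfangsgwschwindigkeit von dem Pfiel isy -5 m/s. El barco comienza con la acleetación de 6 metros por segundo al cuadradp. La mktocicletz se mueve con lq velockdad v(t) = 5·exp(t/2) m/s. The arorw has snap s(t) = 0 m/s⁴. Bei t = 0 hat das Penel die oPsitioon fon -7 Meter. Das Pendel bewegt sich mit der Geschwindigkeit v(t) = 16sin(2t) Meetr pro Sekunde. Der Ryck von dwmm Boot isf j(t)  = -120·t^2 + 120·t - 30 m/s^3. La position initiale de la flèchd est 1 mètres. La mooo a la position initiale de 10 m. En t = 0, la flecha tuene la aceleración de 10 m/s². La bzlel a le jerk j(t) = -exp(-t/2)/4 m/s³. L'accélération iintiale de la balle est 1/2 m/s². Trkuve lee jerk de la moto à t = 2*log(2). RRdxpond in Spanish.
Debemos derivar nuestra ecuación de la velocidad v(t) = 5·exp(t/2) 2 veces. Tomando d/dt de v(t), encontramos a(t) = 5·exp(t/2)/2. La derivada de la aceleración da la sacudida: j(t) = 5·exp(t/2)/4. Usando j(t) = 5·exp(t/2)/4 y sustituyendo t = 2*log(2), encontramos j = 5/2.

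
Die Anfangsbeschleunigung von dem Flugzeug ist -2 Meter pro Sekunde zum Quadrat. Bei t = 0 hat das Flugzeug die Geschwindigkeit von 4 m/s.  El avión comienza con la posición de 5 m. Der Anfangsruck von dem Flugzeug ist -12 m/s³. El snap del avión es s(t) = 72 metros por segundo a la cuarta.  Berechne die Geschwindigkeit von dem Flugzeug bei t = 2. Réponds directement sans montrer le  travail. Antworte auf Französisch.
La réponse est 72.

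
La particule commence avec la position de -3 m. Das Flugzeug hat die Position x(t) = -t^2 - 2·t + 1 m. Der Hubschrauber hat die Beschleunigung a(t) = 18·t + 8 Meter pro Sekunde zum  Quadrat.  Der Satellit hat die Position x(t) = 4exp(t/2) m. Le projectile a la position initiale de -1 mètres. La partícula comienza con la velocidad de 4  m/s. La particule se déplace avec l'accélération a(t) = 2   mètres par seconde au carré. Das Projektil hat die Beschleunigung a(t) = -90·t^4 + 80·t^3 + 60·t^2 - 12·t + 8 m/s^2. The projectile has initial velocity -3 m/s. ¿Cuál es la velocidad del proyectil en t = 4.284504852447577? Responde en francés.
En partant de l'accélération a(t) = -90·t^4 + 80·t^3 + 60·t^2 - 12·t + 8, nous prenons 1 primitive. En intégrant l'accélération et en utilisant la condition initiale v(0) = -3, nous obtenons v(t) = -18·t^5 + 20·t^4 + 20·t^3 - 6·t^2 + 8·t - 3. Nous avons la vitesse v(t) = -18·t^5 + 20·t^4 + 20·t^3 - 6·t^2 + 8·t - 3. En substituant t = 4.284504852447577: v(4.284504852447577) = -17754.4487333275.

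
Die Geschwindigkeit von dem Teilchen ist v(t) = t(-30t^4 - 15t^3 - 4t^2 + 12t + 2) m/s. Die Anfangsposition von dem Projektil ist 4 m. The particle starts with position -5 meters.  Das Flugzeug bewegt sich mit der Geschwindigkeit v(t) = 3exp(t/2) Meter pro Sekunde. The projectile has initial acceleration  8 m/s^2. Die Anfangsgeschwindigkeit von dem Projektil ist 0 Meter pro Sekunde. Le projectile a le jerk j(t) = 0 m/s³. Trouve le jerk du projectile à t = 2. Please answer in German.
Mit j(t) = 0 und Einsetzen von t = 2, finden wir j = 0.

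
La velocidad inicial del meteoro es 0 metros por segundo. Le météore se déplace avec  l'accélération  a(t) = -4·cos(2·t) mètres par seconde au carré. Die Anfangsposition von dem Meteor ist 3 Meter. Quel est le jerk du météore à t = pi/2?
En partant de l'accélération a(t) = -4·cos(2·t), nous prenons 1 dérivée. La dérivée de l'accélération donne le jerk: j(t) = 8·sin(2·t). En utilisant j(t) = 8·sin(2·t) et en substituant t = pi/2, nous trouvons j = 0.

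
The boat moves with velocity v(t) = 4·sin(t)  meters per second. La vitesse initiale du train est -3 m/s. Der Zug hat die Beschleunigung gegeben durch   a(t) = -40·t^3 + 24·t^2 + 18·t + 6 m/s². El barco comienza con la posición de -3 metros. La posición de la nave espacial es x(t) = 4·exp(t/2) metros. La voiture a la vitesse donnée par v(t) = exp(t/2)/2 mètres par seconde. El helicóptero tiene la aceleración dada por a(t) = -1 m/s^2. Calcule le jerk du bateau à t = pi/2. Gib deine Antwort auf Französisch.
En partant de la vitesse v(t) = 4·sin(t), nous prenons 2 dérivées. En dérivant la vitesse, nous obtenons l'accélération: a(t) = 4·cos(t). En dérivant l'accélération, nous obtenons le jerk: j(t) = -4·sin(t). En utilisant j(t) = -4·sin(t) et en substituant t = pi/2, nous trouvons j = -4.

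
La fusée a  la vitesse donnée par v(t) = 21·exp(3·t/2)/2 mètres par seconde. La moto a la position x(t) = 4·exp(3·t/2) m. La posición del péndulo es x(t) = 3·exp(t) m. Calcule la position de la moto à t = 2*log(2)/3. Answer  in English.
We have position x(t) = 4·exp(3·t/2). Substituting t = 2*log(2)/3: x(2*log(2)/3) = 8.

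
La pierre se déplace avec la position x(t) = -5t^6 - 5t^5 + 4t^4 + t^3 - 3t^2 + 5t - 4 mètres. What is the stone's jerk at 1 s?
To solve this, we need to take 3 derivatives of our position equation x(t) = -5·t^6 - 5·t^5 + 4·t^4 + t^3 - 3·t^2 + 5·t - 4. Differentiating position, we get velocity: v(t) = -30·t^5 - 25·t^4 + 16·t^3 + 3·t^2 - 6·t + 5. Differentiating velocity, we get acceleration: a(t) = -150·t^4 - 100·t^3 + 48·t^2 + 6·t - 6. Differentiating acceleration, we get jerk: j(t) = -600·t^3 - 300·t^2 + 96·t + 6. We have jerk j(t) = -600·t^3 - 300·t^2 + 96·t + 6. Substituting t = 1: j(1) = -798.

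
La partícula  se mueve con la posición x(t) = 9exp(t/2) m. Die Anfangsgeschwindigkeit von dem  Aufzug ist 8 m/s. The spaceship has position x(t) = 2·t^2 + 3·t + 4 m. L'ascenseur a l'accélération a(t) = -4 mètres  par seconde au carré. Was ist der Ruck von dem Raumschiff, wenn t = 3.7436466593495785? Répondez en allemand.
Wir müssen unsere Gleichung für die Position x(t) = 2·t^2 + 3·t + 4 3-mal ableiten. Die Ableitung von der Position ergibt die Geschwindigkeit: v(t) = 4·t + 3. Die Ableitung von der Geschwindigkeit ergibt die Beschleunigung: a(t) = 4. Mit d/dt von a(t) finden wir j(t) = 0. Aus der Gleichung für den Ruck j(t) = 0, setzen wir t = 3.7436466593495785 ein und erhalten j = 0.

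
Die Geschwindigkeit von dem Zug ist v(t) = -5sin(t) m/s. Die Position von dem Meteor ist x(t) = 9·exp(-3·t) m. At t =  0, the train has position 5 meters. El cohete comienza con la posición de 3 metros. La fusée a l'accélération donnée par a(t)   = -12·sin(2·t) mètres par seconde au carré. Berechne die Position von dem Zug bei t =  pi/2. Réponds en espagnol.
Partiendo de la velocidad v(t) = -5·sin(t), tomamos 1 integral. La antiderivada de la velocidad es la posición. Usando x(0) = 5, obtenemos x(t) = 5·cos(t). Usando x(t) = 5·cos(t) y sustituyendo t = pi/2, encontramos x = 0.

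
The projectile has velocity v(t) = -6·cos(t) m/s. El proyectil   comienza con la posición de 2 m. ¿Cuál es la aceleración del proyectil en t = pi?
Para resolver esto, necesitamos tomar 1 derivada de nuestra ecuación de la velocidad v(t) = -6·cos(t). Tomando d/dt de v(t), encontramos a(t) = 6·sin(t). Usando a(t) = 6·sin(t) y sustituyendo t = pi, encontramos a = 0.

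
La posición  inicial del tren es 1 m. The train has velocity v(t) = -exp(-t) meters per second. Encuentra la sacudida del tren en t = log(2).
Para resolver esto, necesitamos tomar 2 derivadas de nuestra ecuación de la velocidad v(t) = -exp(-t). Derivando la velocidad, obtenemos la aceleración: a(t) = exp(-t). Derivando la aceleración, obtenemos la sacudida: j(t) = -exp(-t). Usando j(t) = -exp(-t) y sustituyendo t = log(2), encontramos j = -1/2.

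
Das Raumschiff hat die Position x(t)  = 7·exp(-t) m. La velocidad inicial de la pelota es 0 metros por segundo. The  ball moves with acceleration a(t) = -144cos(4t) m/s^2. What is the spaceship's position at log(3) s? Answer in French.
En utilisant x(t) = 7·exp(-t) et en substituant t = log(3), nous trouvons x = 7/3.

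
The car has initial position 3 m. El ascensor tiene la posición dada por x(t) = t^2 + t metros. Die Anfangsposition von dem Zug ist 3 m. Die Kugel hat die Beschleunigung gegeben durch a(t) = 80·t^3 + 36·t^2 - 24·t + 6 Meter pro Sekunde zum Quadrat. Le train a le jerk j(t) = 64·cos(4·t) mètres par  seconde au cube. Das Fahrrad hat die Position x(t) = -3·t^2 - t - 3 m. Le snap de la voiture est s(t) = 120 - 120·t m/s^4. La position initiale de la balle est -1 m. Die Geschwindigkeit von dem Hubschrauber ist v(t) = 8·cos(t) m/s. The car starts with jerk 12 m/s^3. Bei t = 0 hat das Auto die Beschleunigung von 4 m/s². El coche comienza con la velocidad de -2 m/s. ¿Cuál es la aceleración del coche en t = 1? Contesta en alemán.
Ausgehend von dem Snap s(t) = 120 - 120·t, nehmen wir 2 Integrale. Durch Integration von dem Snap und Verwendung der Anfangsbedingung j(0) = 12, erhalten wir j(t) = -60·t^2 + 120·t + 12. Durch Integration von dem Ruck und Verwendung der Anfangsbedingung a(0) = 4, erhalten wir a(t) = -20·t^3 + 60·t^2 + 12·t + 4. Mit a(t) = -20·t^3 + 60·t^2 + 12·t + 4 und Einsetzen von t = 1, finden wir a = 56.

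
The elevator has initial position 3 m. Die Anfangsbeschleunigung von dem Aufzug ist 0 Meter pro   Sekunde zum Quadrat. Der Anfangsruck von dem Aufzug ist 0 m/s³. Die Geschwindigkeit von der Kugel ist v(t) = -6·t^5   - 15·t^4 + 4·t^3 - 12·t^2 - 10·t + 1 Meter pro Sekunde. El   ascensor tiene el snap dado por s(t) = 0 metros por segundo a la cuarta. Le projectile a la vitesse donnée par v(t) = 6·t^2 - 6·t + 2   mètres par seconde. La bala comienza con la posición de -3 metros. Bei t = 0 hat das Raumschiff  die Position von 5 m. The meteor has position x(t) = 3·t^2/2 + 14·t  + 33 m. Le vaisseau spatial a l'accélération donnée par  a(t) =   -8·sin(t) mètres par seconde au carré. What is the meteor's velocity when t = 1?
We must differentiate our position equation x(t) = 3·t^2/2 + 14·t + 33 1 time. The derivative of position gives velocity: v(t) = 3·t + 14. We have velocity v(t) = 3·t + 14. Substituting t = 1: v(1) = 17.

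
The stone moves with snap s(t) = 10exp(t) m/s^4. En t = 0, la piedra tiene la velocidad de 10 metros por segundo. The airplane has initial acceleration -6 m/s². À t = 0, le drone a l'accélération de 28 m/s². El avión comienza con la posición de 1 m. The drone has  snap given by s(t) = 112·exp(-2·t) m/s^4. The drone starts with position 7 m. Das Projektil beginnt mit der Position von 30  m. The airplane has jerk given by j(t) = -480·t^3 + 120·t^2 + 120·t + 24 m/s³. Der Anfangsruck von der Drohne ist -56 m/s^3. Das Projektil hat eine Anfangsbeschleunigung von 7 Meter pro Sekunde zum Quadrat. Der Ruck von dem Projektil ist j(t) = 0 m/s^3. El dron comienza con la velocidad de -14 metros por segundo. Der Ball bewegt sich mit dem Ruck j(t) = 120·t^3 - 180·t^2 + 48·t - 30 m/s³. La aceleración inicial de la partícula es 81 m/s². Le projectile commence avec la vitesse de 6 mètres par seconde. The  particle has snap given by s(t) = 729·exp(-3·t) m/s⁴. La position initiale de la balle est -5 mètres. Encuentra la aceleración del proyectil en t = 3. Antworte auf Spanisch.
Debemos encontrar la antiderivada de nuestra ecuación de la sacudida j(t) = 0 1 vez. Integrando la sacudida y usando la condición inicial a(0) = 7, obtenemos a(t) = 7. Tenemos la aceleración a(t) = 7. Sustituyendo t = 3: a(3) = 7.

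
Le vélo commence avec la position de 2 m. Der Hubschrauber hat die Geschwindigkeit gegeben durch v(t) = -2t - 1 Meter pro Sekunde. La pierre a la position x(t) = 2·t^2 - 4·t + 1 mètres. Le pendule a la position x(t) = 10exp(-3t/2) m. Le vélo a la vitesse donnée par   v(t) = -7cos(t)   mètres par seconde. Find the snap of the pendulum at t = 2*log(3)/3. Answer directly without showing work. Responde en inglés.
The snap at t = 2*log(3)/3 is s = 135/8.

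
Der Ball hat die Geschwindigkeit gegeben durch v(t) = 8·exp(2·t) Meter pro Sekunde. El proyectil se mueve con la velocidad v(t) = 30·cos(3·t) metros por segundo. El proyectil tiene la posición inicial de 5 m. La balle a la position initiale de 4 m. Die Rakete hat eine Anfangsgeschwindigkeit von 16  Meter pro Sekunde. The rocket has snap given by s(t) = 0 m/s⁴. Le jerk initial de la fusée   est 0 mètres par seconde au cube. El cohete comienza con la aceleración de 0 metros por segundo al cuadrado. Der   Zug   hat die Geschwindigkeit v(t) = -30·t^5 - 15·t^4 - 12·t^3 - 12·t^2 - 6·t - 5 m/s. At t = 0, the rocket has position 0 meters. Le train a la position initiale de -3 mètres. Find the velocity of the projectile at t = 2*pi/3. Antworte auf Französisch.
En utilisant v(t) = 30·cos(3·t) et en substituant t = 2*pi/3, nous trouvons v = 30.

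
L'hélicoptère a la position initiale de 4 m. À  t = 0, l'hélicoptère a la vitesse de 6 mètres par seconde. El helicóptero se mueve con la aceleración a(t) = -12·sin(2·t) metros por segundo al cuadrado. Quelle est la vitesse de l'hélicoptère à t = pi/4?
En partant de l'accélération a(t) = -12·sin(2·t), nous prenons 1 primitive. La primitive de l'accélération, avec v(0) = 6, donne la vitesse: v(t) = 6·cos(2·t). En utilisant v(t) = 6·cos(2·t) et en substituant t = pi/4, nous trouvons v = 0.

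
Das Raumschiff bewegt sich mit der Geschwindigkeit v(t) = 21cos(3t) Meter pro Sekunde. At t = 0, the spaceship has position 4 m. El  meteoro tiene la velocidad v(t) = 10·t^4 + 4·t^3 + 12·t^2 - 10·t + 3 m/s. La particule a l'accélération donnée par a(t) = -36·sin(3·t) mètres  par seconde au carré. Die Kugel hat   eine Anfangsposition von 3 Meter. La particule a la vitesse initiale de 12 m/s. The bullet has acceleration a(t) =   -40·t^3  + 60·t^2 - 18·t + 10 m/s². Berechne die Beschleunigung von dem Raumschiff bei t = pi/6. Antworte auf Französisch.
Nous devons dériver notre équation de la vitesse v(t) = 21·cos(3·t) 1 fois. En dérivant la vitesse, nous obtenons l'accélération: a(t) = -63·sin(3·t). En utilisant a(t) = -63·sin(3·t) et en substituant t = pi/6, nous trouvons a = -63.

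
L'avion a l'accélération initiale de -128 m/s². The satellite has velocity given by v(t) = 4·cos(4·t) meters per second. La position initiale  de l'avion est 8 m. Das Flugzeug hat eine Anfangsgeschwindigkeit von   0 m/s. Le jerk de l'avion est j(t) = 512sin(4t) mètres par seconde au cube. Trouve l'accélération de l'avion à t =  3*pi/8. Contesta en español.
Para resolver esto, necesitamos tomar 1 integral de nuestra ecuación de la sacudida j(t) = 512·sin(4·t). Tomando ∫j(t)dt y aplicando a(0) = -128, encontramos a(t) = -128·cos(4·t). De la ecuación de la aceleración a(t) = -128·cos(4·t), sustituimos t = 3*pi/8 para obtener a = 0.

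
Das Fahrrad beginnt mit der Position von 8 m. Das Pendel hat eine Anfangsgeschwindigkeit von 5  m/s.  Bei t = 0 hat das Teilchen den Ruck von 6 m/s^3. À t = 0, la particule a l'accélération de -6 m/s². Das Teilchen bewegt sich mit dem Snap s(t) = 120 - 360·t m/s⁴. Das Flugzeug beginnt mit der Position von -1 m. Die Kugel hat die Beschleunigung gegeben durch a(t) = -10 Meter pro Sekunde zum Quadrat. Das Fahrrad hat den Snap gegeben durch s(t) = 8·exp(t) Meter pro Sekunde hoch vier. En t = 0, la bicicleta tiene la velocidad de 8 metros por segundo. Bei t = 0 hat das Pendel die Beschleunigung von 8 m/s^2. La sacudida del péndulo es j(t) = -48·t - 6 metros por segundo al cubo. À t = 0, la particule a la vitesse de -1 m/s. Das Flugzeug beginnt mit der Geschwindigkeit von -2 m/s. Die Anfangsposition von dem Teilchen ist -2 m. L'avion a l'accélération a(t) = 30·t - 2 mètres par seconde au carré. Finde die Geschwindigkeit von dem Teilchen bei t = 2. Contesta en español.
Partiendo del snap s(t) = 120 - 360·t, tomamos 3 antiderivadas. Integrando el snap y usando la condición inicial j(0) = 6, obtenemos j(t) = -180·t^2 + 120·t + 6. La integral de la sacudida, con a(0) = -6, da la aceleración: a(t) = -60·t^3 + 60·t^2 + 6·t - 6. Tomando ∫a(t)dt y aplicando v(0) = -1, encontramos v(t) = -15·t^4 + 20·t^3 + 3·t^2 - 6·t - 1. Tenemos la velocidad v(t) = -15·t^4 + 20·t^3 + 3·t^2 - 6·t - 1. Sustituyendo t = 2: v(2) = -81.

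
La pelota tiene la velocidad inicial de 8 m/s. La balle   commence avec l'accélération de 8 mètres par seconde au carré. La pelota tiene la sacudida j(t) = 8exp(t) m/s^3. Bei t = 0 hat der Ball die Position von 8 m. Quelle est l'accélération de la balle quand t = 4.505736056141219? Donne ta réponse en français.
Nous devons trouver la primitive de notre équation du jerk j(t) = 8·exp(t) 1 fois. La primitive du jerk, avec a(0) = 8, donne l'accélération: a(t) = 8·exp(t). En utilisant a(t) = 8·exp(t) et en substituant t = 4.505736056141219, nous trouvons a = 724.279666736116.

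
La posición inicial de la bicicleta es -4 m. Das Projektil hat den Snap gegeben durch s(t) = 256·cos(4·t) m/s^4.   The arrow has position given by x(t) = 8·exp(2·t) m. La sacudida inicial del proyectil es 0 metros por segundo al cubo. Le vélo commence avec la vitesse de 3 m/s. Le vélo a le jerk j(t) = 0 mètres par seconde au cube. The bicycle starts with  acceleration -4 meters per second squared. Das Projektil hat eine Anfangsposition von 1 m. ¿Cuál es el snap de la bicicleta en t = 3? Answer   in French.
Pour résoudre ceci, nous devons prendre 1 dérivée de notre équation du jerk j(t) = 0. En prenant d/dt de j(t), nous trouvons s(t) = 0. En utilisant s(t) = 0 et en substituant t = 3, nous trouvons s = 0.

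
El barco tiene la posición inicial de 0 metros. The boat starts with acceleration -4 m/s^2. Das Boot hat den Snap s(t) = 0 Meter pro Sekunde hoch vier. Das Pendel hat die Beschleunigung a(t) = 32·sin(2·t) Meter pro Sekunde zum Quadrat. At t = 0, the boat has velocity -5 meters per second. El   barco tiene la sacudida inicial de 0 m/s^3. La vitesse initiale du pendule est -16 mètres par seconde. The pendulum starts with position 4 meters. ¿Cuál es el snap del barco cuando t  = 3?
De la ecuación del snap s(t) = 0, sustituimos t = 3 para obtener s = 0.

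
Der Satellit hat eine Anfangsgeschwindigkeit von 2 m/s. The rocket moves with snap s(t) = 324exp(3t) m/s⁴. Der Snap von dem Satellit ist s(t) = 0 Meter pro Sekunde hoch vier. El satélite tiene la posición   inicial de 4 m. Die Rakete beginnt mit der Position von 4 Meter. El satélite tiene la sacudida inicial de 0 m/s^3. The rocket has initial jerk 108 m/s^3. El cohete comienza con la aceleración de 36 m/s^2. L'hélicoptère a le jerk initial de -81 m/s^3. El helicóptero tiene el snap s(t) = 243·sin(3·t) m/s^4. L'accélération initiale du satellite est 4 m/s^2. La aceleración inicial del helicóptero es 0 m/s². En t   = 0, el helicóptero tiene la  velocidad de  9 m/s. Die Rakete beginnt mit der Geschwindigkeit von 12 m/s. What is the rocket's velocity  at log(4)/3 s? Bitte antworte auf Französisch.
Nous devons trouver l'intégrale de notre équation du snap s(t) = 324·exp(3·t) 3 fois. La primitive du snap, avec j(0) = 108, donne le jerk: j(t) = 108·exp(3·t). En prenant ∫j(t)dt et en appliquant a(0) = 36, nous trouvons a(t) = 36·exp(3·t). En prenant ∫a(t)dt et en appliquant v(0) = 12, nous trouvons v(t) = 12·exp(3·t). De l'équation de la vitesse v(t) = 12·exp(3·t), nous substituons t = log(4)/3 pour obtenir v = 48.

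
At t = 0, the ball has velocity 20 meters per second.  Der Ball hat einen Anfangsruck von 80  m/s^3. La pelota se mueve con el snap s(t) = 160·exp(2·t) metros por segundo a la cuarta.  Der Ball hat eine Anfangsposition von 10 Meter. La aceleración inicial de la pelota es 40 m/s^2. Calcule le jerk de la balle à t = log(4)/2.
En partant du snap s(t) = 160·exp(2·t), nous prenons 1 primitive. La primitive du snap, avec j(0) = 80, donne le jerk: j(t) = 80·exp(2·t). De l'équation du jerk j(t) = 80·exp(2·t), nous substituons t = log(4)/2 pour obtenir j = 320.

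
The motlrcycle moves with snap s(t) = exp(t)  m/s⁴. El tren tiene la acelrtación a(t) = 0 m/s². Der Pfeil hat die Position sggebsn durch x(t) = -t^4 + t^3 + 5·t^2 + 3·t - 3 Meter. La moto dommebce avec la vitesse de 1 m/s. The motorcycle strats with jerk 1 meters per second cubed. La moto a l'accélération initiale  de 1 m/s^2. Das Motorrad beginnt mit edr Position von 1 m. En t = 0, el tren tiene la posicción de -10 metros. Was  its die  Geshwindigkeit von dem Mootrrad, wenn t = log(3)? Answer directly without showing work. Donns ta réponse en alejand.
Die Geschwindigkeit bei t = log(3) ist v = 3.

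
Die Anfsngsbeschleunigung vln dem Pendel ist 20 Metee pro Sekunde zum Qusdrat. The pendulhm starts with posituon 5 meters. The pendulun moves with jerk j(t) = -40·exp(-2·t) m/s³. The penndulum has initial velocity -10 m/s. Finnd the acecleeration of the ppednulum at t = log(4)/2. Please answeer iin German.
Wir müssen unsere Gleichung für den Ruck j(t) = -40·exp(-2·t) 1-mal integrieren. Die Stammfunktion von dem Ruck, mit a(0) = 20, ergibt die Beschleunigung: a(t) = 20·exp(-2·t). Mit a(t) = 20·exp(-2·t) und Einsetzen von t = log(4)/2, finden wir a = 5.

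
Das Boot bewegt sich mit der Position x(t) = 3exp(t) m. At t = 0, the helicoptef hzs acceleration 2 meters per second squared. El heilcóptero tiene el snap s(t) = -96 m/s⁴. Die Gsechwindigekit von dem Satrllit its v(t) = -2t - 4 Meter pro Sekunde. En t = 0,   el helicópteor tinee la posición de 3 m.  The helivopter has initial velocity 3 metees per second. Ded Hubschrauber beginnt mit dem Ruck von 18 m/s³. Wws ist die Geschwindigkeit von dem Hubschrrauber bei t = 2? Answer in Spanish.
Partiendo del snap s(t) = -96, tomamos 3 integrales. La integral del snap, con j(0) = 18, da la sacudida: j(t) = 18 - 96·t. La antiderivada de la sacudida es la aceleración. Usando a(0) = 2, obtenemos a(t) = -48·t^2 + 18·t + 2. Tomando ∫a(t)dt y aplicando v(0) = 3, encontramos v(t) = -16·t^3 + 9·t^2 + 2·t + 3. De la ecuación de la velocidad v(t) = -16·t^3 + 9·t^2 + 2·t + 3, sustituimos t = 2 para obtener v = -85.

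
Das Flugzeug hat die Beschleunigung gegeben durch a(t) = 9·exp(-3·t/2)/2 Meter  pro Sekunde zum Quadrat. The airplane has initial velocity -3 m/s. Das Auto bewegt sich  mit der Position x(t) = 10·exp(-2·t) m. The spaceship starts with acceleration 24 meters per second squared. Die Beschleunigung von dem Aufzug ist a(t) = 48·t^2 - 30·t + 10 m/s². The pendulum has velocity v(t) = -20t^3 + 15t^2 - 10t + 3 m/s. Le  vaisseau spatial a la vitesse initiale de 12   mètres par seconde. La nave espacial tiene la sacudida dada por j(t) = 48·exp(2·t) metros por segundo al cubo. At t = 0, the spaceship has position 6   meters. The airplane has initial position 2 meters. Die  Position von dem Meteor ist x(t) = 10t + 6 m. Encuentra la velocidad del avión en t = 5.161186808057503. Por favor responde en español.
Para resolver esto, necesitamos tomar 1 integral de nuestra ecuación de la aceleración a(t) = 9·exp(-3·t/2)/2. La integral de la aceleración es la velocidad. Usando v(0) = -3, obtenemos v(t) = -3·exp(-3·t/2). Usando v(t) = -3·exp(-3·t/2) y sustituyendo t = 5.161186808057503, encontramos v = -0.00130289323319437.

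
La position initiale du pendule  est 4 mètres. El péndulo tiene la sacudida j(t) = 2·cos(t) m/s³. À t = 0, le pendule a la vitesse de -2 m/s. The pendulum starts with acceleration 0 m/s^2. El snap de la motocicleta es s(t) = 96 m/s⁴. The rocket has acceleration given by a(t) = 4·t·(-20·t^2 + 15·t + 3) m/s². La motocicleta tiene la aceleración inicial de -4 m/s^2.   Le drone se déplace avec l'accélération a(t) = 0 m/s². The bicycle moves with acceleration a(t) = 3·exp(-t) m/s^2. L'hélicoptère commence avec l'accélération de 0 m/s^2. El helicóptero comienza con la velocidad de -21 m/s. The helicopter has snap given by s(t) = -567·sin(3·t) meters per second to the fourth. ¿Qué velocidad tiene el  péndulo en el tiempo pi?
Partiendo de la sacudida j(t) = 2·cos(t), tomamos 2 integrales. La antiderivada de la sacudida, con a(0) = 0, da la aceleración: a(t) = 2·sin(t). Integrando la aceleración y usando la condición inicial v(0) = -2, obtenemos v(t) = -2·cos(t). De la ecuación de la velocidad v(t) = -2·cos(t), sustituimos t = pi para obtener v = 2.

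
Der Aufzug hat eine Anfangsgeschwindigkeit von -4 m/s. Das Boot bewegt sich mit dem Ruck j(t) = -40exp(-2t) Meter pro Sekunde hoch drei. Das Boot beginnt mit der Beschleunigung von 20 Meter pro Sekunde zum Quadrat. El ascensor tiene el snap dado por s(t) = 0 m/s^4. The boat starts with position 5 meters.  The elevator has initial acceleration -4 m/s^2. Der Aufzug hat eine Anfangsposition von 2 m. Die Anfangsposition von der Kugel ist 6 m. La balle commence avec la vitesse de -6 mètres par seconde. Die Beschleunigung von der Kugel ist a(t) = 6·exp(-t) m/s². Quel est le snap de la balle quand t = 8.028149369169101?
Nous devons dériver notre équation de l'accélération a(t) = 6·exp(-t) 2 fois. En dérivant l'accélération, nous obtenons le jerk: j(t) = -6·exp(-t). En prenant d/dt de j(t), nous trouvons s(t) = 6·exp(-t). En utilisant s(t) = 6·exp(-t) et en substituant t = 8.028149369169101, nous trouvons s = 0.00195690741774736.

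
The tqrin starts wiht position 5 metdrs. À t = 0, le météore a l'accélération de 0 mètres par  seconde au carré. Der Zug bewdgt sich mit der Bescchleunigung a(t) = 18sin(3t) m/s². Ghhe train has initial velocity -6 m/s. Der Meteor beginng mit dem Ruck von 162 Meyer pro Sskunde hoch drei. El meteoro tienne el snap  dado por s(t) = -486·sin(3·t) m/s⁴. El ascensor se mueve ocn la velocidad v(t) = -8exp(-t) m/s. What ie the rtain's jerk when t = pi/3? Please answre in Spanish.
Para resolver esto, necesitamos tomar 1 derivada de nuestra ecuación de la aceleración a(t) = 18·sin(3·t). La derivada de la aceleración da la sacudida: j(t) = 54·cos(3·t). De la ecuación de la sacudida j(t) = 54·cos(3·t), sustituimos t = pi/3 para obtener j = -54.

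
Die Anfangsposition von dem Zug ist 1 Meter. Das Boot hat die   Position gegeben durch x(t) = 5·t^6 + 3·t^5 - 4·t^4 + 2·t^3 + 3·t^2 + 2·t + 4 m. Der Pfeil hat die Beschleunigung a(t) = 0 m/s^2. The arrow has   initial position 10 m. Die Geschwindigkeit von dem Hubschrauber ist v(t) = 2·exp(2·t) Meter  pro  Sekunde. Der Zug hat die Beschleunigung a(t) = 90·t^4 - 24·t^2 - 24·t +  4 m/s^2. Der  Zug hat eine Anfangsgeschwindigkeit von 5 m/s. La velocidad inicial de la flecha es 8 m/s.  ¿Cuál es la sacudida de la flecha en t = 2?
Partiendo de la aceleración a(t) = 0, tomamos 1 derivada. Tomando d/dt de a(t), encontramos j(t) = 0. Usando j(t) = 0 y sustituyendo t = 2, encontramos j = 0.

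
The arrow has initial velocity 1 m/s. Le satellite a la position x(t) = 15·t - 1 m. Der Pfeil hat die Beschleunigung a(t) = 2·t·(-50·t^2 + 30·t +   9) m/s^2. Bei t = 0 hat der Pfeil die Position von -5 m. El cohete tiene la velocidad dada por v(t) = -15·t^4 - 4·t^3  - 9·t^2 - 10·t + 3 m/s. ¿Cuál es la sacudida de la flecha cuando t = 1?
Debemos derivar nuestra ecuación de la aceleración a(t) = 2·t·(-50·t^2 + 30·t + 9) 1 vez. Derivando la aceleración, obtenemos la sacudida: j(t) = -100·t^2 + 2·t·(30 - 100·t) + 60·t + 18. Tenemos la sacudida j(t) = -100·t^2 + 2·t·(30 - 100·t) + 60·t + 18. Sustituyendo t = 1: j(1) = -162.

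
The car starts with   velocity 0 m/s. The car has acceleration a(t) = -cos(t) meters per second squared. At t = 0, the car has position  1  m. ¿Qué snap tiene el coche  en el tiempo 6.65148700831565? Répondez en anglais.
To solve this, we need to take 2 derivatives of our acceleration equation a(t) = -cos(t). Differentiating acceleration, we get jerk: j(t) = sin(t). The derivative of jerk gives snap: s(t) = cos(t). We have snap s(t) = cos(t). Substituting t = 6.65148700831565: s(6.65148700831565) = 0.932940131870294.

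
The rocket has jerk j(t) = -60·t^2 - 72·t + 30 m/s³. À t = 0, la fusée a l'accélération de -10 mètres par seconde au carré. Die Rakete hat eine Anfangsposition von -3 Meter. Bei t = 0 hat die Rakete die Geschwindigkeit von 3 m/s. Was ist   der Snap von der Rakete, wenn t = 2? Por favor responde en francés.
Nous devons dériver notre équation du jerk j(t) = -60·t^2 - 72·t + 30 1 fois. En prenant d/dt de j(t), nous trouvons s(t) = -120·t - 72. Nous avons le snap s(t) = -120·t - 72. En substituant t = 2: s(2) = -312.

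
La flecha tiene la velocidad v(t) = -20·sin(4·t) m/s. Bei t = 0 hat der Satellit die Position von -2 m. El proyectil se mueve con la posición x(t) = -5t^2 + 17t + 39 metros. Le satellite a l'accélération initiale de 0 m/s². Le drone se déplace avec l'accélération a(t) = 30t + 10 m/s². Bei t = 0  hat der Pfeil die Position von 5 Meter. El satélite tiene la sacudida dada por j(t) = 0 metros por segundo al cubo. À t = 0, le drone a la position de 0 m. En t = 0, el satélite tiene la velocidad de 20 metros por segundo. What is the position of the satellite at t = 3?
We must find the antiderivative of our jerk equation j(t) = 0 3 times. The antiderivative of jerk is acceleration. Using a(0) = 0, we get a(t) = 0. Integrating acceleration and using the initial condition v(0) = 20, we get v(t) = 20. The antiderivative of velocity is position. Using x(0) = -2, we get x(t) = 20·t - 2. We have position x(t) = 20·t - 2. Substituting t = 3: x(3) = 58.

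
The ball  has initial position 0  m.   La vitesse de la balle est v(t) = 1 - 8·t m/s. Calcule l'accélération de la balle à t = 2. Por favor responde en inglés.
To solve this, we need to take 1 derivative of our velocity equation v(t) = 1 - 8·t. Differentiating velocity, we get acceleration: a(t) = -8. From the given acceleration equation a(t) = -8, we substitute t = 2 to get a = -8.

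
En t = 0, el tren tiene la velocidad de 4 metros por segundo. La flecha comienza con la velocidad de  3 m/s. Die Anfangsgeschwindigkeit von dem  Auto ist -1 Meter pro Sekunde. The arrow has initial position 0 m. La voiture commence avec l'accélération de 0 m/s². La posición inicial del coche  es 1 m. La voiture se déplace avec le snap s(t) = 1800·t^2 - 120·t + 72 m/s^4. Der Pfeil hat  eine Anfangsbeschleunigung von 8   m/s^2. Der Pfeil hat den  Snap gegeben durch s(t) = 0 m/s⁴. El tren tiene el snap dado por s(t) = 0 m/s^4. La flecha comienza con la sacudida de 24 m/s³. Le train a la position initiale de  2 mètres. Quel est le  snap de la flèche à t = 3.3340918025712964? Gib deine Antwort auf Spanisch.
Usando s(t) = 0 y sustituyendo t = 3.3340918025712964, encontramos s = 0.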